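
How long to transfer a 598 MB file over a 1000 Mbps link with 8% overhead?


Effective throughput = 1000 * (1 - 8/100) = 920 Mbps
File size in Mb = 598 * 8 = 4784 Mb
Time = 4784 / 920
Time = 5.2 seconds


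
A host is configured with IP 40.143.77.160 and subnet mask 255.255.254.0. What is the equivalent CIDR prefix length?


Binary: 11111111.11111111.11111110.00000000
Count leading 1s
Prefix: /23


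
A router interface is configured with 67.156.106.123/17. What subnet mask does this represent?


/17 means 17 network bits, 15 host bits
Binary: 11111111111111111000000000000000
Mask: 255.255.128.0


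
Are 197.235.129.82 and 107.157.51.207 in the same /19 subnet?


Mask: 255.255.224.0
197.235.129.82 AND mask = 197.235.128.0
107.157.51.207 AND mask = 107.157.32.0
No, different subnets (197.235.128.0 vs 107.157.32.0)


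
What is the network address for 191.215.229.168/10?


IP:   10111111.11010111.11100101.10101000
Mask: 11111111.11000000.00000000.00000000
AND operation:
Net:  10111111.11000000.00000000.00000000
Network: 191.192.0.0/10


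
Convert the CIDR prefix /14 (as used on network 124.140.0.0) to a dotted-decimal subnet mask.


/14 means 14 network bits, 18 host bits
Binary: 11111111111111000000000000000000
Mask: 255.252.0.0


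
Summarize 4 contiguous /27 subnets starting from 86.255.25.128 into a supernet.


Original prefix: /27
Number of subnets: 4 = 2^2
New prefix = 27 - 2 = 25
Supernet: 86.255.25.128/25


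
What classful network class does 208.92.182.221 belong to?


First octet: 208
Binary: 11010000
110xxxxx -> Class C (192-223)
Class C, default mask 255.255.255.0 (/24)


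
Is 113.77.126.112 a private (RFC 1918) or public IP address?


RFC 1918 private ranges:
  10.0.0.0/8 (10.0.0.0 - 10.255.255.255)
  172.16.0.0/12 (172.16.0.0 - 172.31.255.255)
  192.168.0.0/16 (192.168.0.0 - 192.168.255.255)
Public (not in any RFC 1918 range)


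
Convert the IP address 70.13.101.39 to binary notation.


70 = 01000110
13 = 00001101
101 = 01100101
39 = 00100111
Binary: 01000110.00001101.01100101.00100111


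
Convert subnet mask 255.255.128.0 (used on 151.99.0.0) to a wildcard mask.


Subnet mask: 255.255.128.0
Wildcard = 255.255.255.255 - subnet mask
255 - 255 = 0
255 - 255 = 0
255 - 128 = 127
255 - 0 = 255
Wildcard: 0.0.127.255


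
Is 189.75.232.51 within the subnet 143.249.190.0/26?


Subnet network: 143.249.190.0
Test IP AND mask: 189.75.232.0
No, 189.75.232.51 is not in 143.249.190.0/26


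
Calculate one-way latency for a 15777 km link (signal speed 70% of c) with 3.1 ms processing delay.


Speed = 0.7 * 3e5 km/s = 210000 km/s
Propagation delay = 15777 / 210000 = 0.0751 s = 75.1286 ms
Processing delay = 3.1 ms
Total one-way latency = 78.2286 ms


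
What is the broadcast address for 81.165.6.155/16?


Network: 81.165.0.0/16
Host bits = 16
Set all host bits to 1:
Broadcast: 81.165.255.255


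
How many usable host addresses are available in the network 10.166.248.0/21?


Host bits = 32 - 21 = 11
Total addresses = 2^11 = 2048
Usable = total - 2 (network and broadcast)
Usable hosts: 2046


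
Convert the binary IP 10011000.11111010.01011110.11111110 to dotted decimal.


10011000 = 152
11111010 = 250
01011110 = 94
11111110 = 254
IP: 152.250.94.254


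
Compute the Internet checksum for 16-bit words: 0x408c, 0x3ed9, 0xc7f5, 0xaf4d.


Sum all words (with carry folding):
+ 0x408c = 0x408c
+ 0x3ed9 = 0x7f65
+ 0xc7f5 = 0x475b
+ 0xaf4d = 0xf6a8
One's complement: ~0xf6a8
Checksum = 0x0957


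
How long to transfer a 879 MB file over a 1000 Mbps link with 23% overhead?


Effective throughput = 1000 * (1 - 23/100) = 770 Mbps
File size in Mb = 879 * 8 = 7032 Mb
Time = 7032 / 770
Time = 9.1325 seconds


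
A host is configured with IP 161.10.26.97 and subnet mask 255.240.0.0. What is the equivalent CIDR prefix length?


Binary: 11111111.11110000.00000000.00000000
Count leading 1s
Prefix: /12


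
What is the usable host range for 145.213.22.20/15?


Network: 145.212.0.0
Broadcast: 145.213.255.255
First usable = network + 1
Last usable = broadcast - 1
Range: 145.212.0.1 to 145.213.255.254


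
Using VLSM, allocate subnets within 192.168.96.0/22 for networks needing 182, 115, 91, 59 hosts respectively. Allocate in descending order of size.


182 hosts -> /24 (254 usable): 192.168.96.0/24
115 hosts -> /25 (126 usable): 192.168.97.0/25
91 hosts -> /25 (126 usable): 192.168.97.128/25
59 hosts -> /26 (62 usable): 192.168.98.0/26
Allocation: 192.168.96.0/24 (182 hosts, 254 usable); 192.168.97.0/25 (115 hosts, 126 usable); 192.168.97.128/25 (91 hosts, 126 usable); 192.168.98.0/26 (59 hosts, 62 usable)


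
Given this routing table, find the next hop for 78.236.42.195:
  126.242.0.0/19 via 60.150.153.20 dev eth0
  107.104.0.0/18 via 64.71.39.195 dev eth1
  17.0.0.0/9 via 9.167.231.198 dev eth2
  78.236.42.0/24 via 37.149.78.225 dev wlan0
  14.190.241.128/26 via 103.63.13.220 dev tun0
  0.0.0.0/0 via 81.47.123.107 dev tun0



Longest prefix match for 78.236.42.195:
  /19 126.242.0.0: no
  /18 107.104.0.0: no
  /9 17.0.0.0: no
  /24 78.236.42.0: MATCH
  /26 14.190.241.128: no
  /0 0.0.0.0: MATCH
Selected: next-hop 37.149.78.225 via wlan0 (matched /24)


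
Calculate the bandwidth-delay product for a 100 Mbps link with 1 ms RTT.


BDP = bandwidth * RTT
= 100 Mbps * 1 ms
= 100 * 1e6 * 1 / 1000 bits
= 100000 bits
= 12500 bytes
= 12.207 KB
BDP = 100000 bits (12500 bytes)


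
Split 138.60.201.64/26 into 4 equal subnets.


New prefix = 26 + 2 = 28
Each subnet has 16 addresses
  138.60.201.64/28
  138.60.201.80/28
  138.60.201.96/28
  138.60.201.112/28
Subnets: 138.60.201.64/28, 138.60.201.80/28, 138.60.201.96/28, 138.60.201.112/28


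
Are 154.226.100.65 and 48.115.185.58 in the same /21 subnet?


Mask: 255.255.248.0
154.226.100.65 AND mask = 154.226.96.0
48.115.185.58 AND mask = 48.115.184.0
No, different subnets (154.226.96.0 vs 48.115.184.0)


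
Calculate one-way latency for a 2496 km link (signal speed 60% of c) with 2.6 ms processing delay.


Speed = 0.6 * 3e5 km/s = 180000 km/s
Propagation delay = 2496 / 180000 = 0.0139 s = 13.8667 ms
Processing delay = 2.6 ms
Total one-way latency = 16.4667 ms


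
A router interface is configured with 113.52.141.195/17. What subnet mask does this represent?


/17 means 17 network bits, 15 host bits
Binary: 11111111111111111000000000000000
Mask: 255.255.128.0


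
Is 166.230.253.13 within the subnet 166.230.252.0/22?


Subnet network: 166.230.252.0
Test IP AND mask: 166.230.252.0
Yes, 166.230.253.13 is in 166.230.252.0/22


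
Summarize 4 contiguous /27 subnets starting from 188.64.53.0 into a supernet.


Original prefix: /27
Number of subnets: 4 = 2^2
New prefix = 27 - 2 = 25
Supernet: 188.64.53.0/25


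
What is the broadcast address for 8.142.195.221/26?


Network: 8.142.195.192/26
Host bits = 6
Set all host bits to 1:
Broadcast: 8.142.195.255


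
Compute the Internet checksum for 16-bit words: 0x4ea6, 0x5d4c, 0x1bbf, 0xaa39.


Sum all words (with carry folding):
+ 0x4ea6 = 0x4ea6
+ 0x5d4c = 0xabf2
+ 0x1bbf = 0xc7b1
+ 0xaa39 = 0x71eb
One's complement: ~0x71eb
Checksum = 0x8e14


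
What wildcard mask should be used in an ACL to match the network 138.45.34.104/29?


Subnet mask: 255.255.255.248
Wildcard = 255.255.255.255 - subnet mask
255 - 255 = 0
255 - 255 = 0
255 - 255 = 0
255 - 248 = 7
Wildcard: 0.0.0.7


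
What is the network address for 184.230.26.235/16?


IP:   10111000.11100110.00011010.11101011
Mask: 11111111.11111111.00000000.00000000
AND operation:
Net:  10111000.11100110.00000000.00000000
Network: 184.230.0.0/16


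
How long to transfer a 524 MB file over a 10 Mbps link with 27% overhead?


Effective throughput = 10 * (1 - 27/100) = 7.3 Mbps
File size in Mb = 524 * 8 = 4192 Mb
Time = 4192 / 7.3
Time = 574.2466 seconds


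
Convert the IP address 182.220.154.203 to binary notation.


182 = 10110110
220 = 11011100
154 = 10011010
203 = 11001011
Binary: 10110110.11011100.10011010.11001011


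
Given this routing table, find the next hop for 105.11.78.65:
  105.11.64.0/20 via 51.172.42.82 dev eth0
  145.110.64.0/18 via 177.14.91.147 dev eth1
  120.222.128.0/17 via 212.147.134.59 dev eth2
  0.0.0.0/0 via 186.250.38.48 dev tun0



Longest prefix match for 105.11.78.65:
  /20 105.11.64.0: MATCH
  /18 145.110.64.0: no
  /17 120.222.128.0: no
  /0 0.0.0.0: MATCH
Selected: next-hop 51.172.42.82 via eth0 (matched /20)


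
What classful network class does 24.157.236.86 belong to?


First octet: 24
Binary: 00011000
0xxxxxxx -> Class A (1-126)
Class A, default mask 255.0.0.0 (/8)


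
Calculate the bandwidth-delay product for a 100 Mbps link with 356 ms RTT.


BDP = bandwidth * RTT
= 100 Mbps * 356 ms
= 100 * 1e6 * 356 / 1000 bits
= 35600000 bits
= 4450000 bytes
= 4345.7031 KB
BDP = 35600000 bits (4450000 bytes)


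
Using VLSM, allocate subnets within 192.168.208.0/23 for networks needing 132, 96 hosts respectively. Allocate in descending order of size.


132 hosts -> /24 (254 usable): 192.168.208.0/24
96 hosts -> /25 (126 usable): 192.168.209.0/25
Allocation: 192.168.208.0/24 (132 hosts, 254 usable); 192.168.209.0/25 (96 hosts, 126 usable)


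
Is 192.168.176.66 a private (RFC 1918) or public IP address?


RFC 1918 private ranges:
  10.0.0.0/8 (10.0.0.0 - 10.255.255.255)
  172.16.0.0/12 (172.16.0.0 - 172.31.255.255)
  192.168.0.0/16 (192.168.0.0 - 192.168.255.255)
Private (in 192.168.0.0/16)


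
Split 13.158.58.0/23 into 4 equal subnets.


New prefix = 23 + 2 = 25
Each subnet has 128 addresses
  13.158.58.0/25
  13.158.58.128/25
  13.158.59.0/25
  13.158.59.128/25
Subnets: 13.158.58.0/25, 13.158.58.128/25, 13.158.59.0/25, 13.158.59.128/25


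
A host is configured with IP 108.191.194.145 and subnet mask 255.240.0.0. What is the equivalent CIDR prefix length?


Binary: 11111111.11110000.00000000.00000000
Count leading 1s
Prefix: /12


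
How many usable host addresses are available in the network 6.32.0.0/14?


Host bits = 32 - 14 = 18
Total addresses = 2^18 = 262144
Usable = total - 2 (network and broadcast)
Usable hosts: 262142


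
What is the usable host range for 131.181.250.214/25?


Network: 131.181.250.128
Broadcast: 131.181.250.255
First usable = network + 1
Last usable = broadcast - 1
Range: 131.181.250.129 to 131.181.250.254


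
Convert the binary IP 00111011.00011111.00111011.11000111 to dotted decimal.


00111011 = 59
00011111 = 31
00111011 = 59
11000111 = 199
IP: 59.31.59.199


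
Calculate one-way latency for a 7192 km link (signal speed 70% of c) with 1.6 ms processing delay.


Speed = 0.7 * 3e5 km/s = 210000 km/s
Propagation delay = 7192 / 210000 = 0.0342 s = 34.2476 ms
Processing delay = 1.6 ms
Total one-way latency = 35.8476 ms


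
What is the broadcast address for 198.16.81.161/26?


Network: 198.16.81.128/26
Host bits = 6
Set all host bits to 1:
Broadcast: 198.16.81.191


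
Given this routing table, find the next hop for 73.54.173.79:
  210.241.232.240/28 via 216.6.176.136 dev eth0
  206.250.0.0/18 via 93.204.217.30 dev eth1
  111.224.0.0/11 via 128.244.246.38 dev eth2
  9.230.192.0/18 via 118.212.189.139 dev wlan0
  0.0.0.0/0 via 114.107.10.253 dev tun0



Longest prefix match for 73.54.173.79:
  /28 210.241.232.240: no
  /18 206.250.0.0: no
  /11 111.224.0.0: no
  /18 9.230.192.0: no
  /0 0.0.0.0: MATCH
Selected: next-hop 114.107.10.253 via tun0 (matched /0)


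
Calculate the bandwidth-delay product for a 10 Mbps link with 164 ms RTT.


BDP = bandwidth * RTT
= 10 Mbps * 164 ms
= 10 * 1e6 * 164 / 1000 bits
= 1640000 bits
= 205000 bytes
= 200.1953 KB
BDP = 1640000 bits (205000 bytes)


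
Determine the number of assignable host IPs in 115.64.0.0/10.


Host bits = 32 - 10 = 22
Total addresses = 2^22 = 4194304
Usable = total - 2 (network and broadcast)
Usable hosts: 4194302


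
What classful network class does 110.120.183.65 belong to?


First octet: 110
Binary: 01101110
0xxxxxxx -> Class A (1-126)
Class A, default mask 255.0.0.0 (/8)


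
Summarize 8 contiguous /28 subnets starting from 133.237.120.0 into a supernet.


Original prefix: /28
Number of subnets: 8 = 2^3
New prefix = 28 - 3 = 25
Supernet: 133.237.120.0/25


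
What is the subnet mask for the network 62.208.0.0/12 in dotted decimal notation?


/12 means 12 network bits, 20 host bits
Binary: 11111111111100000000000000000000
Mask: 255.240.0.0


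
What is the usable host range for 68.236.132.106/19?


Network: 68.236.128.0
Broadcast: 68.236.159.255
First usable = network + 1
Last usable = broadcast - 1
Range: 68.236.128.1 to 68.236.159.254


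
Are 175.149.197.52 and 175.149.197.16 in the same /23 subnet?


Mask: 255.255.254.0
175.149.197.52 AND mask = 175.149.196.0
175.149.197.16 AND mask = 175.149.196.0
Yes, same subnet (175.149.196.0)


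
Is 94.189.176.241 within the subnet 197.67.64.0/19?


Subnet network: 197.67.64.0
Test IP AND mask: 94.189.160.0
No, 94.189.176.241 is not in 197.67.64.0/19


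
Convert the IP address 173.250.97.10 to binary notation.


173 = 10101101
250 = 11111010
97 = 01100001
10 = 00001010
Binary: 10101101.11111010.01100001.00001010


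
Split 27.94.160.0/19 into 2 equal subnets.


New prefix = 19 + 1 = 20
Each subnet has 4096 addresses
  27.94.160.0/20
  27.94.176.0/20
Subnets: 27.94.160.0/20, 27.94.176.0/20


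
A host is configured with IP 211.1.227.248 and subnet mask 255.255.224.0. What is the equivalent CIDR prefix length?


Binary: 11111111.11111111.11100000.00000000
Count leading 1s
Prefix: /19


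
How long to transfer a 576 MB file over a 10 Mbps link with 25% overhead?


Effective throughput = 10 * (1 - 25/100) = 7.5 Mbps
File size in Mb = 576 * 8 = 4608 Mb
Time = 4608 / 7.5
Time = 614.4 seconds


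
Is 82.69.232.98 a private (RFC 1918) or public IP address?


RFC 1918 private ranges:
  10.0.0.0/8 (10.0.0.0 - 10.255.255.255)
  172.16.0.0/12 (172.16.0.0 - 172.31.255.255)
  192.168.0.0/16 (192.168.0.0 - 192.168.255.255)
Public (not in any RFC 1918 range)


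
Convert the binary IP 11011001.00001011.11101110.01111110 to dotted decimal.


11011001 = 217
00001011 = 11
11101110 = 238
01111110 = 126
IP: 217.11.238.126


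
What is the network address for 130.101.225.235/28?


IP:   10000010.01100101.11100001.11101011
Mask: 11111111.11111111.11111111.11110000
AND operation:
Net:  10000010.01100101.11100001.11100000
Network: 130.101.225.224/28


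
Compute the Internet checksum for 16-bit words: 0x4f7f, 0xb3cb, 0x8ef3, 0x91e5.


Sum all words (with carry folding):
+ 0x4f7f = 0x4f7f
+ 0xb3cb = 0x034b
+ 0x8ef3 = 0x923e
+ 0x91e5 = 0x2424
One's complement: ~0x2424
Checksum = 0xdbdb


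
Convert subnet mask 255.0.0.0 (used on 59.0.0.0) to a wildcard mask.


Subnet mask: 255.0.0.0
Wildcard = 255.255.255.255 - subnet mask
255 - 255 = 0
255 - 0 = 255
255 - 0 = 255
255 - 0 = 255
Wildcard: 0.255.255.255


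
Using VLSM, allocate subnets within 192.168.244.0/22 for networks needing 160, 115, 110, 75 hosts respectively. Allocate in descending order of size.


160 hosts -> /24 (254 usable): 192.168.244.0/24
115 hosts -> /25 (126 usable): 192.168.245.0/25
110 hosts -> /25 (126 usable): 192.168.245.128/25
75 hosts -> /25 (126 usable): 192.168.246.0/25
Allocation: 192.168.244.0/24 (160 hosts, 254 usable); 192.168.245.0/25 (115 hosts, 126 usable); 192.168.245.128/25 (110 hosts, 126 usable); 192.168.246.0/25 (75 hosts, 126 usable)


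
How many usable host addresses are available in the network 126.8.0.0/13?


Host bits = 32 - 13 = 19
Total addresses = 2^19 = 524288
Usable = total - 2 (network and broadcast)
Usable hosts: 524286


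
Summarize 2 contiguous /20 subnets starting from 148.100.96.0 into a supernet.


Original prefix: /20
Number of subnets: 2 = 2^1
New prefix = 20 - 1 = 19
Supernet: 148.100.96.0/19


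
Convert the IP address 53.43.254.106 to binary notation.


53 = 00110101
43 = 00101011
254 = 11111110
106 = 01101010
Binary: 00110101.00101011.11111110.01101010


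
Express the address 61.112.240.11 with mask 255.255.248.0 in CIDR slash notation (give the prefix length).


Binary: 11111111.11111111.11111000.00000000
Count leading 1s
Prefix: /21


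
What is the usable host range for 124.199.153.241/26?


Network: 124.199.153.192
Broadcast: 124.199.153.255
First usable = network + 1
Last usable = broadcast - 1
Range: 124.199.153.193 to 124.199.153.254


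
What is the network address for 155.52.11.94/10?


IP:   10011011.00110100.00001011.01011110
Mask: 11111111.11000000.00000000.00000000
AND operation:
Net:  10011011.00000000.00000000.00000000
Network: 155.0.0.0/10


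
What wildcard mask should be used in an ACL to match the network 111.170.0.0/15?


Subnet mask: 255.254.0.0
Wildcard = 255.255.255.255 - subnet mask
255 - 255 = 0
255 - 254 = 1
255 - 0 = 255
255 - 0 = 255
Wildcard: 0.1.255.255


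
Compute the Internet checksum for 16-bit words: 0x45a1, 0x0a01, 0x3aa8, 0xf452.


Sum all words (with carry folding):
+ 0x45a1 = 0x45a1
+ 0x0a01 = 0x4fa2
+ 0x3aa8 = 0x8a4a
+ 0xf452 = 0x7e9d
One's complement: ~0x7e9d
Checksum = 0x8162


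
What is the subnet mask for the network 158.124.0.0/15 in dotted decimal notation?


/15 means 15 network bits, 17 host bits
Binary: 11111111111111100000000000000000
Mask: 255.254.0.0


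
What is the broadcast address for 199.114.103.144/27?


Network: 199.114.103.128/27
Host bits = 5
Set all host bits to 1:
Broadcast: 199.114.103.159


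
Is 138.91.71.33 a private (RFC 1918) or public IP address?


RFC 1918 private ranges:
  10.0.0.0/8 (10.0.0.0 - 10.255.255.255)
  172.16.0.0/12 (172.16.0.0 - 172.31.255.255)
  192.168.0.0/16 (192.168.0.0 - 192.168.255.255)
Public (not in any RFC 1918 range)


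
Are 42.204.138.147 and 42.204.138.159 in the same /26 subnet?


Mask: 255.255.255.192
42.204.138.147 AND mask = 42.204.138.128
42.204.138.159 AND mask = 42.204.138.128
Yes, same subnet (42.204.138.128)


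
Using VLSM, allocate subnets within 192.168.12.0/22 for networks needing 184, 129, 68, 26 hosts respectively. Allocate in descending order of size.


184 hosts -> /24 (254 usable): 192.168.12.0/24
129 hosts -> /24 (254 usable): 192.168.13.0/24
68 hosts -> /25 (126 usable): 192.168.14.0/25
26 hosts -> /27 (30 usable): 192.168.14.128/27
Allocation: 192.168.12.0/24 (184 hosts, 254 usable); 192.168.13.0/24 (129 hosts, 254 usable); 192.168.14.0/25 (68 hosts, 126 usable); 192.168.14.128/27 (26 hosts, 30 usable)


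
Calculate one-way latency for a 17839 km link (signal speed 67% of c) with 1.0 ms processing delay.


Speed = 0.67 * 3e5 km/s = 201000 km/s
Propagation delay = 17839 / 201000 = 0.0888 s = 88.7512 ms
Processing delay = 1.0 ms
Total one-way latency = 89.7512 ms


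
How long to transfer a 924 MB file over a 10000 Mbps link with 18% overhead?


Effective throughput = 10000 * (1 - 18/100) = 8200 Mbps
File size in Mb = 924 * 8 = 7392 Mb
Time = 7392 / 8200
Time = 0.9015 seconds


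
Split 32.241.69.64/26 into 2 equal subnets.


New prefix = 26 + 1 = 27
Each subnet has 32 addresses
  32.241.69.64/27
  32.241.69.96/27
Subnets: 32.241.69.64/27, 32.241.69.96/27


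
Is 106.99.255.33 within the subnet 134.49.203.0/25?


Subnet network: 134.49.203.0
Test IP AND mask: 106.99.255.0
No, 106.99.255.33 is not in 134.49.203.0/25


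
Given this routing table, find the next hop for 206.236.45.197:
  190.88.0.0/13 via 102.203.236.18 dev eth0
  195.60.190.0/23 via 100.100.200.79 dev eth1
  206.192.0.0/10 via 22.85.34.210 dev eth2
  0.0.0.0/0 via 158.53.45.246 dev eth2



Longest prefix match for 206.236.45.197:
  /13 190.88.0.0: no
  /23 195.60.190.0: no
  /10 206.192.0.0: MATCH
  /0 0.0.0.0: MATCH
Selected: next-hop 22.85.34.210 via eth2 (matched /10)


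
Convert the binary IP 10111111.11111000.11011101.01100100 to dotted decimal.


10111111 = 191
11111000 = 248
11011101 = 221
01100100 = 100
IP: 191.248.221.100


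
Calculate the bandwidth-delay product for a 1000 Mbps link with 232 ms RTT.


BDP = bandwidth * RTT
= 1000 Mbps * 232 ms
= 1000 * 1e6 * 232 / 1000 bits
= 232000000 bits
= 29000000 bytes
= 28320.3125 KB
BDP = 232000000 bits (29000000 bytes)


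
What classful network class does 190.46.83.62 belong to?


First octet: 190
Binary: 10111110
10xxxxxx -> Class B (128-191)
Class B, default mask 255.255.0.0 (/16)


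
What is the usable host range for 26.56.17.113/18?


Network: 26.56.0.0
Broadcast: 26.56.63.255
First usable = network + 1
Last usable = broadcast - 1
Range: 26.56.0.1 to 26.56.63.254


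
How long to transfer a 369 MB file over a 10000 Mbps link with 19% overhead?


Effective throughput = 10000 * (1 - 19/100) = 8100.0 Mbps
File size in Mb = 369 * 8 = 2952 Mb
Time = 2952 / 8100.0
Time = 0.3644 seconds


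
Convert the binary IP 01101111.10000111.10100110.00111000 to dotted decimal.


01101111 = 111
10000111 = 135
10100110 = 166
00111000 = 56
IP: 111.135.166.56


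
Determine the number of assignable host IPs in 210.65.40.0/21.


Host bits = 32 - 21 = 11
Total addresses = 2^11 = 2048
Usable = total - 2 (network and broadcast)
Usable hosts: 2046


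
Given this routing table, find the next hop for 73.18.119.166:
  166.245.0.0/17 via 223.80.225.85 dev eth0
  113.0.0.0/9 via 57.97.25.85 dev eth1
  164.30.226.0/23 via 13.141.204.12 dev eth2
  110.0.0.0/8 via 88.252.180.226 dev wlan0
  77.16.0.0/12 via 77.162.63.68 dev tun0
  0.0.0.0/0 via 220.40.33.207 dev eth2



Longest prefix match for 73.18.119.166:
  /17 166.245.0.0: no
  /9 113.0.0.0: no
  /23 164.30.226.0: no
  /8 110.0.0.0: no
  /12 77.16.0.0: no
  /0 0.0.0.0: MATCH
Selected: next-hop 220.40.33.207 via eth2 (matched /0)


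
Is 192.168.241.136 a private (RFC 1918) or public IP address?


RFC 1918 private ranges:
  10.0.0.0/8 (10.0.0.0 - 10.255.255.255)
  172.16.0.0/12 (172.16.0.0 - 172.31.255.255)
  192.168.0.0/16 (192.168.0.0 - 192.168.255.255)
Private (in 192.168.0.0/16)


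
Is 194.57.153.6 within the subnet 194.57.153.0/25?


Subnet network: 194.57.153.0
Test IP AND mask: 194.57.153.0
Yes, 194.57.153.6 is in 194.57.153.0/25


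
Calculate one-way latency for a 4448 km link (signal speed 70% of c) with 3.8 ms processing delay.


Speed = 0.7 * 3e5 km/s = 210000 km/s
Propagation delay = 4448 / 210000 = 0.0212 s = 21.181 ms
Processing delay = 3.8 ms
Total one-way latency = 24.981 ms


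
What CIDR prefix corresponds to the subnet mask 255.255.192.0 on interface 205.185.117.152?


Binary: 11111111.11111111.11000000.00000000
Count leading 1s
Prefix: /18


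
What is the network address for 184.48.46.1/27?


IP:   10111000.00110000.00101110.00000001
Mask: 11111111.11111111.11111111.11100000
AND operation:
Net:  10111000.00110000.00101110.00000000
Network: 184.48.46.0/27


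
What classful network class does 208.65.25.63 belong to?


First octet: 208
Binary: 11010000
110xxxxx -> Class C (192-223)
Class C, default mask 255.255.255.0 (/24)


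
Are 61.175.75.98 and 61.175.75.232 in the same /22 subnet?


Mask: 255.255.252.0
61.175.75.98 AND mask = 61.175.72.0
61.175.75.232 AND mask = 61.175.72.0
Yes, same subnet (61.175.72.0)


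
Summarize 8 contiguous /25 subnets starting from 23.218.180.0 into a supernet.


Original prefix: /25
Number of subnets: 8 = 2^3
New prefix = 25 - 3 = 22
Supernet: 23.218.180.0/22


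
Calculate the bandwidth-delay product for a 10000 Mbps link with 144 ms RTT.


BDP = bandwidth * RTT
= 10000 Mbps * 144 ms
= 10000 * 1e6 * 144 / 1000 bits
= 1440000000 bits
= 180000000 bytes
= 175781.25 KB
BDP = 1440000000 bits (180000000 bytes)


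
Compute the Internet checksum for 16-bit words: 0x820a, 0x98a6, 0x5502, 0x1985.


Sum all words (with carry folding):
+ 0x820a = 0x820a
+ 0x98a6 = 0x1ab1
+ 0x5502 = 0x6fb3
+ 0x1985 = 0x8938
One's complement: ~0x8938
Checksum = 0x76c7


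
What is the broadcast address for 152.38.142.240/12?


Network: 152.32.0.0/12
Host bits = 20
Set all host bits to 1:
Broadcast: 152.47.255.255


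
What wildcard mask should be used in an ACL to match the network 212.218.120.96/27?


Subnet mask: 255.255.255.224
Wildcard = 255.255.255.255 - subnet mask
255 - 255 = 0
255 - 255 = 0
255 - 255 = 0
255 - 224 = 31
Wildcard: 0.0.0.31


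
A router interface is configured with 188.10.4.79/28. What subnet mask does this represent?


/28 means 28 network bits, 4 host bits
Binary: 11111111111111111111111111110000
Mask: 255.255.255.240


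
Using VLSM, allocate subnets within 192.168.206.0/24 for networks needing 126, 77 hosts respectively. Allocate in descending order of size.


126 hosts -> /25 (126 usable): 192.168.206.0/25
77 hosts -> /25 (126 usable): 192.168.206.128/25
Allocation: 192.168.206.0/25 (126 hosts, 126 usable); 192.168.206.128/25 (77 hosts, 126 usable)


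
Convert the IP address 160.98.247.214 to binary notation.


160 = 10100000
98 = 01100010
247 = 11110111
214 = 11010110
Binary: 10100000.01100010.11110111.11010110


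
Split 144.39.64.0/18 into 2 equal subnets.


New prefix = 18 + 1 = 19
Each subnet has 8192 addresses
  144.39.64.0/19
  144.39.96.0/19
Subnets: 144.39.64.0/19, 144.39.96.0/19


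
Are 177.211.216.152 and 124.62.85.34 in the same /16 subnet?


Mask: 255.255.0.0
177.211.216.152 AND mask = 177.211.0.0
124.62.85.34 AND mask = 124.62.0.0
No, different subnets (177.211.0.0 vs 124.62.0.0)


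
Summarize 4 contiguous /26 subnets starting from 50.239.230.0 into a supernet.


Original prefix: /26
Number of subnets: 4 = 2^2
New prefix = 26 - 2 = 24
Supernet: 50.239.230.0/24


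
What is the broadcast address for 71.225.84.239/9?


Network: 71.128.0.0/9
Host bits = 23
Set all host bits to 1:
Broadcast: 71.255.255.255


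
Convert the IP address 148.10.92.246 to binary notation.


148 = 10010100
10 = 00001010
92 = 01011100
246 = 11110110
Binary: 10010100.00001010.01011100.11110110


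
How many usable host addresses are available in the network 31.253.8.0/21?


Host bits = 32 - 21 = 11
Total addresses = 2^11 = 2048
Usable = total - 2 (network and broadcast)
Usable hosts: 2046


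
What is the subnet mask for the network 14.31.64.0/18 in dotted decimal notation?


/18 means 18 network bits, 14 host bits
Binary: 11111111111111111100000000000000
Mask: 255.255.192.0


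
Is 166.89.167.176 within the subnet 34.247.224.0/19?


Subnet network: 34.247.224.0
Test IP AND mask: 166.89.160.0
No, 166.89.167.176 is not in 34.247.224.0/19


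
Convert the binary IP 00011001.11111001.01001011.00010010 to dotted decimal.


00011001 = 25
11111001 = 249
01001011 = 75
00010010 = 18
IP: 25.249.75.18


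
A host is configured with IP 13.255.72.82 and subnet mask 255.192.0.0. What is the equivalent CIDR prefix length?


Binary: 11111111.11000000.00000000.00000000
Count leading 1s
Prefix: /10


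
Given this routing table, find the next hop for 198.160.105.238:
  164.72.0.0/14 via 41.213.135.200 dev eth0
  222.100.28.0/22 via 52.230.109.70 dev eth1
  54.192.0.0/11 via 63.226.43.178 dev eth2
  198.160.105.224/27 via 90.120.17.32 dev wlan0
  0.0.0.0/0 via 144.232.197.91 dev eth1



Longest prefix match for 198.160.105.238:
  /14 164.72.0.0: no
  /22 222.100.28.0: no
  /11 54.192.0.0: no
  /27 198.160.105.224: MATCH
  /0 0.0.0.0: MATCH
Selected: next-hop 90.120.17.32 via wlan0 (matched /27)


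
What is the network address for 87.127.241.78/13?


IP:   01010111.01111111.11110001.01001110
Mask: 11111111.11111000.00000000.00000000
AND operation:
Net:  01010111.01111000.00000000.00000000
Network: 87.120.0.0/13


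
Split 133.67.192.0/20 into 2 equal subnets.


New prefix = 20 + 1 = 21
Each subnet has 2048 addresses
  133.67.192.0/21
  133.67.200.0/21
Subnets: 133.67.192.0/21, 133.67.200.0/21


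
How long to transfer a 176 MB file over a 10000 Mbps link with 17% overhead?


Effective throughput = 10000 * (1 - 17/100) = 8300 Mbps
File size in Mb = 176 * 8 = 1408 Mb
Time = 1408 / 8300
Time = 0.1696 seconds


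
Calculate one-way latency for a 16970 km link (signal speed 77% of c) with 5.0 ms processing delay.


Speed = 0.77 * 3e5 km/s = 231000 km/s
Propagation delay = 16970 / 231000 = 0.0735 s = 73.4632 ms
Processing delay = 5.0 ms
Total one-way latency = 78.4632 ms


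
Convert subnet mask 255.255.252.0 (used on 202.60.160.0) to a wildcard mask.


Subnet mask: 255.255.252.0
Wildcard = 255.255.255.255 - subnet mask
255 - 255 = 0
255 - 255 = 0
255 - 252 = 3
255 - 0 = 255
Wildcard: 0.0.3.255


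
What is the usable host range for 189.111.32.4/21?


Network: 189.111.32.0
Broadcast: 189.111.39.255
First usable = network + 1
Last usable = broadcast - 1
Range: 189.111.32.1 to 189.111.39.254


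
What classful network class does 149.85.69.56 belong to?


First octet: 149
Binary: 10010101
10xxxxxx -> Class B (128-191)
Class B, default mask 255.255.0.0 (/16)


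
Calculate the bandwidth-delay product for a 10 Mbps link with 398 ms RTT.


BDP = bandwidth * RTT
= 10 Mbps * 398 ms
= 10 * 1e6 * 398 / 1000 bits
= 3980000 bits
= 497500 bytes
= 485.8398 KB
BDP = 3980000 bits (497500 bytes)


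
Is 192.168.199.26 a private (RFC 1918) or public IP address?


RFC 1918 private ranges:
  10.0.0.0/8 (10.0.0.0 - 10.255.255.255)
  172.16.0.0/12 (172.16.0.0 - 172.31.255.255)
  192.168.0.0/16 (192.168.0.0 - 192.168.255.255)
Private (in 192.168.0.0/16)


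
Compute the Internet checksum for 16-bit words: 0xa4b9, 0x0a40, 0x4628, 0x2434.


Sum all words (with carry folding):
+ 0xa4b9 = 0xa4b9
+ 0x0a40 = 0xaef9
+ 0x4628 = 0xf521
+ 0x2434 = 0x1956
One's complement: ~0x1956
Checksum = 0xe6a9


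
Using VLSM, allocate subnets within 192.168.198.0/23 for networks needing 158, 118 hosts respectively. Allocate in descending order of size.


158 hosts -> /24 (254 usable): 192.168.198.0/24
118 hosts -> /25 (126 usable): 192.168.199.0/25
Allocation: 192.168.198.0/24 (158 hosts, 254 usable); 192.168.199.0/25 (118 hosts, 126 usable)


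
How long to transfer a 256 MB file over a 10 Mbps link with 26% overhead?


Effective throughput = 10 * (1 - 26/100) = 7.4 Mbps
File size in Mb = 256 * 8 = 2048 Mb
Time = 2048 / 7.4
Time = 276.7568 seconds


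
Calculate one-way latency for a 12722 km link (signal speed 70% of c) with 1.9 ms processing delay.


Speed = 0.7 * 3e5 km/s = 210000 km/s
Propagation delay = 12722 / 210000 = 0.0606 s = 60.581 ms
Processing delay = 1.9 ms
Total one-way latency = 62.481 ms


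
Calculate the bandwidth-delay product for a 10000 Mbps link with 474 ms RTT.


BDP = bandwidth * RTT
= 10000 Mbps * 474 ms
= 10000 * 1e6 * 474 / 1000 bits
= 4740000000 bits
= 592500000 bytes
= 578613.2812 KB
BDP = 4740000000 bits (592500000 bytes)


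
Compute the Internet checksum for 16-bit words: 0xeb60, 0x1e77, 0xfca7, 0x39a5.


Sum all words (with carry folding):
+ 0xeb60 = 0xeb60
+ 0x1e77 = 0x09d8
+ 0xfca7 = 0x0680
+ 0x39a5 = 0x4025
One's complement: ~0x4025
Checksum = 0xbfda


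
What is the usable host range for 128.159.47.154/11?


Network: 128.128.0.0
Broadcast: 128.159.255.255
First usable = network + 1
Last usable = broadcast - 1
Range: 128.128.0.1 to 128.159.255.254


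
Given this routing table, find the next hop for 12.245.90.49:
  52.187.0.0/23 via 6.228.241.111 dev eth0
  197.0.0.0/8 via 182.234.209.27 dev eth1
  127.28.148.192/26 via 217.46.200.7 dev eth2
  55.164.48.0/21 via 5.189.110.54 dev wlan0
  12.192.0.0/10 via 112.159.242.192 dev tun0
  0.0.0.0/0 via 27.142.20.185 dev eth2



Longest prefix match for 12.245.90.49:
  /23 52.187.0.0: no
  /8 197.0.0.0: no
  /26 127.28.148.192: no
  /21 55.164.48.0: no
  /10 12.192.0.0: MATCH
  /0 0.0.0.0: MATCH
Selected: next-hop 112.159.242.192 via tun0 (matched /10)


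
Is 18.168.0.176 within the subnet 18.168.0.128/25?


Subnet network: 18.168.0.128
Test IP AND mask: 18.168.0.128
Yes, 18.168.0.176 is in 18.168.0.128/25


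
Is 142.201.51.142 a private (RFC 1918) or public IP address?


RFC 1918 private ranges:
  10.0.0.0/8 (10.0.0.0 - 10.255.255.255)
  172.16.0.0/12 (172.16.0.0 - 172.31.255.255)
  192.168.0.0/16 (192.168.0.0 - 192.168.255.255)
Public (not in any RFC 1918 range)


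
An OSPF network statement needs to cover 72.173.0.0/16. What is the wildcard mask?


Subnet mask: 255.255.0.0
Wildcard = 255.255.255.255 - subnet mask
255 - 255 = 0
255 - 255 = 0
255 - 0 = 255
255 - 0 = 255
Wildcard: 0.0.255.255


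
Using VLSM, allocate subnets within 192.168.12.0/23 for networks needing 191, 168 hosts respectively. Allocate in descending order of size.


191 hosts -> /24 (254 usable): 192.168.12.0/24
168 hosts -> /24 (254 usable): 192.168.13.0/24
Allocation: 192.168.12.0/24 (191 hosts, 254 usable); 192.168.13.0/24 (168 hosts, 254 usable)


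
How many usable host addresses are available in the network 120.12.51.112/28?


Host bits = 32 - 28 = 4
Total addresses = 2^4 = 16
Usable = total - 2 (network and broadcast)
Usable hosts: 14


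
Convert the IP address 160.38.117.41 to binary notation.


160 = 10100000
38 = 00100110
117 = 01110101
41 = 00101001
Binary: 10100000.00100110.01110101.00101001


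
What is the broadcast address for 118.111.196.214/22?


Network: 118.111.196.0/22
Host bits = 10
Set all host bits to 1:
Broadcast: 118.111.199.255


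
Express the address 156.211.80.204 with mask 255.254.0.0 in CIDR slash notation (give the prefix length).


Binary: 11111111.11111110.00000000.00000000
Count leading 1s
Prefix: /15


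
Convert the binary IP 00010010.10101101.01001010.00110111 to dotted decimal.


00010010 = 18
10101101 = 173
01001010 = 74
00110111 = 55
IP: 18.173.74.55


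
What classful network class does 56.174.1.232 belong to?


First octet: 56
Binary: 00111000
0xxxxxxx -> Class A (1-126)
Class A, default mask 255.0.0.0 (/8)


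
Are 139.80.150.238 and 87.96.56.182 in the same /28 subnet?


Mask: 255.255.255.240
139.80.150.238 AND mask = 139.80.150.224
87.96.56.182 AND mask = 87.96.56.176
No, different subnets (139.80.150.224 vs 87.96.56.176)


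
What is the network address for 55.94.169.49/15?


IP:   00110111.01011110.10101001.00110001
Mask: 11111111.11111110.00000000.00000000
AND operation:
Net:  00110111.01011110.00000000.00000000
Network: 55.94.0.0/15


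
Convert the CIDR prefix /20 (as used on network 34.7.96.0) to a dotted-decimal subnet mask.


/20 means 20 network bits, 12 host bits
Binary: 11111111111111111111000000000000
Mask: 255.255.240.0


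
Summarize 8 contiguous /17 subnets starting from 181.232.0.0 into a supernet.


Original prefix: /17
Number of subnets: 8 = 2^3
New prefix = 17 - 3 = 14
Supernet: 181.232.0.0/14


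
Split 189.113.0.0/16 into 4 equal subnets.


New prefix = 16 + 2 = 18
Each subnet has 16384 addresses
  189.113.0.0/18
  189.113.64.0/18
  189.113.128.0/18
  189.113.192.0/18
Subnets: 189.113.0.0/18, 189.113.64.0/18, 189.113.128.0/18, 189.113.192.0/18


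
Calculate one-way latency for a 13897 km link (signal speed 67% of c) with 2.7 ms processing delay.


Speed = 0.67 * 3e5 km/s = 201000 km/s
Propagation delay = 13897 / 201000 = 0.0691 s = 69.1393 ms
Processing delay = 2.7 ms
Total one-way latency = 71.8393 ms


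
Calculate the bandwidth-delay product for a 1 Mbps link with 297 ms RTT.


BDP = bandwidth * RTT
= 1 Mbps * 297 ms
= 1 * 1e6 * 297 / 1000 bits
= 297000 bits
= 37125 bytes
= 36.2549 KB
BDP = 297000 bits (37125 bytes)


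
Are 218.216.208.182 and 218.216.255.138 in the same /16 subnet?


Mask: 255.255.0.0
218.216.208.182 AND mask = 218.216.0.0
218.216.255.138 AND mask = 218.216.0.0
Yes, same subnet (218.216.0.0)


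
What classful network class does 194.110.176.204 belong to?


First octet: 194
Binary: 11000010
110xxxxx -> Class C (192-223)
Class C, default mask 255.255.255.0 (/24)


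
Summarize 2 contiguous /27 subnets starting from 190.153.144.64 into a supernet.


Original prefix: /27
Number of subnets: 2 = 2^1
New prefix = 27 - 1 = 26
Supernet: 190.153.144.64/26


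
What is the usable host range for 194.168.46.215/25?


Network: 194.168.46.128
Broadcast: 194.168.46.255
First usable = network + 1
Last usable = broadcast - 1
Range: 194.168.46.129 to 194.168.46.254


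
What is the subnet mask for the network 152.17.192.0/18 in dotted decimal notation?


/18 means 18 network bits, 14 host bits
Binary: 11111111111111111100000000000000
Mask: 255.255.192.0


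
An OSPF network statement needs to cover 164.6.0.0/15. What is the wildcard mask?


Subnet mask: 255.254.0.0
Wildcard = 255.255.255.255 - subnet mask
255 - 255 = 0
255 - 254 = 1
255 - 0 = 255
255 - 0 = 255
Wildcard: 0.1.255.255


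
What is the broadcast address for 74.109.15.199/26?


Network: 74.109.15.192/26
Host bits = 6
Set all host bits to 1:
Broadcast: 74.109.15.255


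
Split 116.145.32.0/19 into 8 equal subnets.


New prefix = 19 + 3 = 22
Each subnet has 1024 addresses
  116.145.32.0/22
  116.145.36.0/22
  116.145.40.0/22
  116.145.44.0/22
  116.145.48.0/22
  116.145.52.0/22
  116.145.56.0/22
  116.145.60.0/22
Subnets: 116.145.32.0/22, 116.145.36.0/22, 116.145.40.0/22, 116.145.44.0/22, 116.145.48.0/22, 116.145.52.0/22, 116.145.56.0/22, 116.145.60.0/22


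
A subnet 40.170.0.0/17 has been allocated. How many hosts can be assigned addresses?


Host bits = 32 - 17 = 15
Total addresses = 2^15 = 32768
Usable = total - 2 (network and broadcast)
Usable hosts: 32766


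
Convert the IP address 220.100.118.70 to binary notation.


220 = 11011100
100 = 01100100
118 = 01110110
70 = 01000110
Binary: 11011100.01100100.01110110.01000110


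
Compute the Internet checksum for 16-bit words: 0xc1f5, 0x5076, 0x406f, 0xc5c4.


Sum all words (with carry folding):
+ 0xc1f5 = 0xc1f5
+ 0x5076 = 0x126c
+ 0x406f = 0x52db
+ 0xc5c4 = 0x18a0
One's complement: ~0x18a0
Checksum = 0xe75f


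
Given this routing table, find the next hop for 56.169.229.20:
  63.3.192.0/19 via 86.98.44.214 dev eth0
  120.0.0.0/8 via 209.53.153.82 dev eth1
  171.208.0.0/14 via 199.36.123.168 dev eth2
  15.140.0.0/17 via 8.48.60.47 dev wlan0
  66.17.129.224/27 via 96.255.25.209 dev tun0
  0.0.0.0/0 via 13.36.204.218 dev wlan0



Longest prefix match for 56.169.229.20:
  /19 63.3.192.0: no
  /8 120.0.0.0: no
  /14 171.208.0.0: no
  /17 15.140.0.0: no
  /27 66.17.129.224: no
  /0 0.0.0.0: MATCH
Selected: next-hop 13.36.204.218 via wlan0 (matched /0)


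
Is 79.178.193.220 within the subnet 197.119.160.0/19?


Subnet network: 197.119.160.0
Test IP AND mask: 79.178.192.0
No, 79.178.193.220 is not in 197.119.160.0/19


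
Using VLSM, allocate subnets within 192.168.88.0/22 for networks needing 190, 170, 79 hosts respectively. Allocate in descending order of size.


190 hosts -> /24 (254 usable): 192.168.88.0/24
170 hosts -> /24 (254 usable): 192.168.89.0/24
79 hosts -> /25 (126 usable): 192.168.90.0/25
Allocation: 192.168.88.0/24 (190 hosts, 254 usable); 192.168.89.0/24 (170 hosts, 254 usable); 192.168.90.0/25 (79 hosts, 126 usable)


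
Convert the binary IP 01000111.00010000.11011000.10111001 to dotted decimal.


01000111 = 71
00010000 = 16
11011000 = 216
10111001 = 185
IP: 71.16.216.185


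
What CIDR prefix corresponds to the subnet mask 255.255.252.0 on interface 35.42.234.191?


Binary: 11111111.11111111.11111100.00000000
Count leading 1s
Prefix: /22


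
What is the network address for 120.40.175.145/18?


IP:   01111000.00101000.10101111.10010001
Mask: 11111111.11111111.11000000.00000000
AND operation:
Net:  01111000.00101000.10000000.00000000
Network: 120.40.128.0/18


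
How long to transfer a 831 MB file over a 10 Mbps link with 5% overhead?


Effective throughput = 10 * (1 - 5/100) = 9.5 Mbps
File size in Mb = 831 * 8 = 6648 Mb
Time = 6648 / 9.5
Time = 699.7895 seconds
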